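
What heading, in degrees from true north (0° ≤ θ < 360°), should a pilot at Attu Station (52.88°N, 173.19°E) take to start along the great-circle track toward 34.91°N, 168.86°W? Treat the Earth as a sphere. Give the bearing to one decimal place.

137.6°

Δλ = -168.86 − 173.19 = -342.05°; wrapped into (−180°, 180°]: 17.95°.
θ = atan2( sin Δλ · cos φ₂ , cos φ₁ · sin φ₂ − sin φ₁ · cos φ₂ · cos Δλ )
  = atan2(0.25273, -0.27669) = 137.592° → normalised to [0°, 360°): 137.592°.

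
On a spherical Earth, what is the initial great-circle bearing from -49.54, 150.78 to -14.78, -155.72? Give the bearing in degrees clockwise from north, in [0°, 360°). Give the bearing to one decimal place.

70.7°

Δλ = -155.72 − 150.78 = -306.50°; wrapped into (−180°, 180°]: 53.50°.
θ = atan2( sin Δλ · cos φ₂ , cos φ₁ · sin φ₂ − sin φ₁ · cos φ₂ · cos Δλ )
  = atan2(0.77726, 0.27206) = 70.709° → normalised to [0°, 360°): 70.709°.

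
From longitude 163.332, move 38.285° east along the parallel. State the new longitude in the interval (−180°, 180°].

Start at +163.332°; shift +38.285° → +201.617°.
+201.617° lies outside (−180°, 180°]; subtract 360° → -158.383°.

-158.383°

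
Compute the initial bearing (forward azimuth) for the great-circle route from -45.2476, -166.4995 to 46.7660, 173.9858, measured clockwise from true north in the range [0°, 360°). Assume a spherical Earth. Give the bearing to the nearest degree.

347°

Δλ = 173.9858 − -166.4995 = 340.4853°; wrapped into (−180°, 180°]: -19.5147°.
θ = atan2( sin Δλ · cos φ₂ , cos φ₁ · sin φ₂ − sin φ₁ · cos φ₂ · cos Δλ )
  = atan2(-0.22882, 0.97144) = -13.254° → normalised to [0°, 360°): 346.746°.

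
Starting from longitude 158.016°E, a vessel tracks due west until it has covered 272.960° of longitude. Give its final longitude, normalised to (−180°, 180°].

114.944°W

Start at +158.016°; shift −272.960° → -114.944°.
-114.944° already lies in (−180°, 180°].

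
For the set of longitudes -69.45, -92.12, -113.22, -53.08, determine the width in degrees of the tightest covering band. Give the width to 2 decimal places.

Sort the longitudes: -113.22°, -92.12°, -69.45°, -53.08°.
Eastward gaps between consecutive values (wrapping around): 21.10°, 22.67°, 16.37°, 299.86°.
Largest gap = 299.86° ⇒ minimal covering band is its complement: 360° − 299.86° = 60.14°.
Band runs from -113.22° eastward to -53.08°.

60.14°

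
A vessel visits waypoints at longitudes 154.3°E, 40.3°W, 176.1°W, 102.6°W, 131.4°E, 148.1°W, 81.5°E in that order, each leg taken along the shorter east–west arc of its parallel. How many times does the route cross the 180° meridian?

4

Leg 1: +154.3° → -40.3°, shortest Δλ = 165.4° (east) — crosses 180°.
Leg 2: -40.3° → -176.1°, shortest Δλ = -135.8° (west) — does not cross 180°.
Leg 3: -176.1° → -102.6°, shortest Δλ = 73.5° (east) — does not cross 180°.
Leg 4: -102.6° → +131.4°, shortest Δλ = -126.0° (west) — crosses 180°.
Leg 5: +131.4° → -148.1°, shortest Δλ = 80.5° (east) — crosses 180°.
Leg 6: -148.1° → +81.5°, shortest Δλ = -130.4° (west) — crosses 180°.
Total crossings: 4.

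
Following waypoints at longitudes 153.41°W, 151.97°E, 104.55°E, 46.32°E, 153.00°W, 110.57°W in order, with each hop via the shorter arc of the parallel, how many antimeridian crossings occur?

2

Leg 1: -153.41° → +151.97°, shortest Δλ = -54.62° (west) — crosses 180°.
Leg 2: +151.97° → +104.55°, shortest Δλ = -47.42° (west) — does not cross 180°.
Leg 3: +104.55° → +46.32°, shortest Δλ = -58.23° (west) — does not cross 180°.
Leg 4: +46.32° → -153.00°, shortest Δλ = 160.68° (east) — crosses 180°.
Leg 5: -153.00° → -110.57°, shortest Δλ = 42.43° (east) — does not cross 180°.
Total crossings: 2.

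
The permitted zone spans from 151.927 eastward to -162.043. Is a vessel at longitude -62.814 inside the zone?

Band width going east from +151.927° to -162.043°: ((-162.043 − 151.927) mod 360) = 46.030°.
Offset of -62.814° east of the west edge: ((-62.814 − 151.927) mod 360) = 145.259°.
145.259° > 46.030° ⇒ outside.

No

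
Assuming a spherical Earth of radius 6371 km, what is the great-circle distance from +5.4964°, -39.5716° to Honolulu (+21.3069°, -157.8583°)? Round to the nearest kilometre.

Δλ = -157.8583 − -39.5716 = -118.2867°.
Δφ = 21.3069 − 5.4964 = 15.8105°.
a = sin²(Δφ/2) + cos φ₁ · cos φ₂ · sin²(Δλ/2) = 0.702329.
c = 2·atan2(√a, √(1−a)) = 1.98740 rad → d = 6371·c ≈ 12661.74 km.

12662 km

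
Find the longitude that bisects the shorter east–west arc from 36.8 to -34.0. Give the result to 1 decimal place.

Signed shortest Δλ from +36.8° to -34.0° is -70.8°.
Midpoint longitude = +36.8° + (-70.8°)/2 = +36.8° − 35.4° = +1.4°.

+1.4°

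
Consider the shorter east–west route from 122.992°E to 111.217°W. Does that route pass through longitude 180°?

Yes

Naïve |-111.217 − 122.992| = 234.209° > 180°, so the shorter arc goes the other way round — across 180°.
Signed shortest Δλ = ((-111.217 − 122.992 + 180) mod 360) − 180 = 125.791°.
Going east by 125.791° from +122.992° passes through 180° before reaching -111.217°.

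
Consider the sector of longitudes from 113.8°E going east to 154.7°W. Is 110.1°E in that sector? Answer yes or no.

No

Band width going east from +113.8° to -154.7°: ((-154.7 − 113.8) mod 360) = 91.5°.
Offset of +110.1° east of the west edge: ((110.1 − 113.8) mod 360) = 356.3°.
356.3° > 91.5° ⇒ outside.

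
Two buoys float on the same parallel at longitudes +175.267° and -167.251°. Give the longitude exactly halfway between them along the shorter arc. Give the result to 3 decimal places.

-175.992°

Signed shortest Δλ from +175.267° to -167.251° is +17.482°.
Midpoint longitude = +175.267° + (+17.482°)/2 = +175.267° + 8.741° = +184.008°.
Normalise into (−180°, 180°]: -175.992°.
(The naïve average (+175.267 + -167.251)/2 = 4.008° is on the wrong side of the globe.)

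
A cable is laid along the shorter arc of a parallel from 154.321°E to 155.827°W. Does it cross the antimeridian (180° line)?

Naïve |-155.827 − 154.321| = 310.148° > 180°, so the shorter arc goes the other way round — across 180°.
Signed shortest Δλ = ((-155.827 − 154.321 + 180) mod 360) − 180 = 49.852°.
Going east by 49.852° from +154.321° passes through 180° before reaching -155.827°.

Yes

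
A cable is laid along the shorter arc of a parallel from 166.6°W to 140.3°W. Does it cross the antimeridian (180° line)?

Signed shortest Δλ = ((-140.3 − -166.6 + 180) mod 360) − 180 = 26.3°.
Going east by 26.3° from -166.6° reaches -140.3° without touching 180°.

No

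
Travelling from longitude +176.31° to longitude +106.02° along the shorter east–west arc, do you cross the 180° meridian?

Signed shortest Δλ = ((106.02 − 176.31 + 180) mod 360) − 180 = -70.29°.
Going west by 70.29° from +176.31° reaches +106.02° without touching 180°.

No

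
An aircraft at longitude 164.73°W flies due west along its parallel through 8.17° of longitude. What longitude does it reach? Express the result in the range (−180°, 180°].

172.90°W

Start at -164.73°; shift −8.17° → -172.90°.
-172.90° already lies in (−180°, 180°].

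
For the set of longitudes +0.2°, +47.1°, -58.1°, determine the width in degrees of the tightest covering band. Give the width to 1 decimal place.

105.2°

Sort the longitudes: -58.1°, +0.2°, +47.1°.
Eastward gaps between consecutive values (wrapping around): 58.3°, 46.9°, 254.8°.
Largest gap = 254.8° ⇒ minimal covering band is its complement: 360° − 254.8° = 105.2°.
Band runs from -58.1° eastward to +47.1°.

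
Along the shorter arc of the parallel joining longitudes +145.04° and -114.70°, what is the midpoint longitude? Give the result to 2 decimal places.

Signed shortest Δλ from +145.04° to -114.70° is +100.26°.
Midpoint longitude = +145.04° + (+100.26°)/2 = +145.04° + 50.13° = +195.17°.
Normalise into (−180°, 180°]: -164.83°.
(The naïve average (+145.04 + -114.70)/2 = 15.17° is on the wrong side of the globe.)

-164.83°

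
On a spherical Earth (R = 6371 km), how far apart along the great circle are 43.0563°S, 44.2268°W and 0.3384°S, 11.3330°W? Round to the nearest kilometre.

5767 km

Δλ = -11.3330 − -44.2268 = 32.8938°.
Δφ = -0.3384 − -43.0563 = 42.7179°.
a = sin²(Δφ/2) + cos φ₁ · cos φ₂ · sin²(Δλ/2) = 0.191220.
c = 2·atan2(√a, √(1−a)) = 0.90516 rad → d = 6371·c ≈ 5766.77 km.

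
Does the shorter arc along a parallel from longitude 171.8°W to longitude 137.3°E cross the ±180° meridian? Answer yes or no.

Yes

Naïve |137.3 − -171.8| = 309.1° > 180°, so the shorter arc goes the other way round — across 180°.
Signed shortest Δλ = ((137.3 − -171.8 + 180) mod 360) − 180 = -50.9°.
Going west by 50.9° from -171.8° passes through 180° before reaching +137.3°.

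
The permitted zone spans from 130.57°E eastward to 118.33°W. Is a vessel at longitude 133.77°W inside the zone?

Band width going east from +130.57° to -118.33°: ((-118.33 − 130.57) mod 360) = 111.10°.
Offset of -133.77° east of the west edge: ((-133.77 − 130.57) mod 360) = 95.66°.
95.66° ≤ 111.10° ⇒ inside.

Yes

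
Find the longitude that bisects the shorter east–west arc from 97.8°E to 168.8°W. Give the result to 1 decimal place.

144.5°E

Signed shortest Δλ from +97.8° to -168.8° is +93.4°.
Midpoint longitude = +97.8° + (+93.4°)/2 = +97.8° + 46.7° = +144.5°.
(The naïve average (+97.8 + -168.8)/2 = -35.5° is on the wrong side of the globe.)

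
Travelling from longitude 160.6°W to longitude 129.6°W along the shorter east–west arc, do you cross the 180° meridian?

Signed shortest Δλ = ((-129.6 − -160.6 + 180) mod 360) − 180 = 31.0°.
Going east by 31.0° from -160.6° reaches -129.6° without touching 180°.

No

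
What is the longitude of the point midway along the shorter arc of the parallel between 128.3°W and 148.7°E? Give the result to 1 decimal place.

Signed shortest Δλ from -128.3° to +148.7° is -83.0°.
Midpoint longitude = -128.3° + (-83.0°)/2 = -128.3° − 41.5° = -169.8°.
(The naïve average (-128.3 + +148.7)/2 = 10.2° is on the wrong side of the globe.)

169.8°W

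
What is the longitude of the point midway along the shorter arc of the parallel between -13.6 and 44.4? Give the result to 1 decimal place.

Signed shortest Δλ from -13.6° to +44.4° is +58.0°.
Midpoint longitude = -13.6° + (+58.0°)/2 = -13.6° + 29.0° = +15.4°.

+15.4°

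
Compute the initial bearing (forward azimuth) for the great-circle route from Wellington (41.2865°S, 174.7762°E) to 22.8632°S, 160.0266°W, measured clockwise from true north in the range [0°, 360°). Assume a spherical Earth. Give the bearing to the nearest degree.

Δλ = -160.0266 − 174.7762 = -334.8028°; wrapped into (−180°, 180°]: 25.1972°.
θ = atan2( sin Δλ · cos φ₂ , cos φ₁ · sin φ₂ − sin φ₁ · cos φ₂ · cos Δλ )
  = atan2(0.39229, 0.25818) = 56.649° → normalised to [0°, 360°): 56.649°.

57°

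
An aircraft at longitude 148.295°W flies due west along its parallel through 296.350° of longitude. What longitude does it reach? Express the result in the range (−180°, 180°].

84.645°W

Start at -148.295°; shift −296.350° → -444.645°.
-444.645° lies outside (−180°, 180°]; add 360° → -84.645°.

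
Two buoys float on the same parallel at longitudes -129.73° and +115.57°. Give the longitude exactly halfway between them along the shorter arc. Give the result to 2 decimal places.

Signed shortest Δλ from -129.73° to +115.57° is -114.70°.
Midpoint longitude = -129.73° + (-114.70°)/2 = -129.73° − 57.35° = -187.08°.
Normalise into (−180°, 180°]: +172.92°.
(The naïve average (-129.73 + +115.57)/2 = -7.08° is on the wrong side of the globe.)

+172.92°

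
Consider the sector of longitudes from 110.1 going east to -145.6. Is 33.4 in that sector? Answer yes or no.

No

Band width going east from +110.1° to -145.6°: ((-145.6 − 110.1) mod 360) = 104.3°.
Offset of +33.4° east of the west edge: ((33.4 − 110.1) mod 360) = 283.3°.
283.3° > 104.3° ⇒ outside.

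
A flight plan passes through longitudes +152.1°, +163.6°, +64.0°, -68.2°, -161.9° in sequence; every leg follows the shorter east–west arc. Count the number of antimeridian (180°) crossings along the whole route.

0

Leg 1: +152.1° → +163.6°, shortest Δλ = 11.5° (east) — does not cross 180°.
Leg 2: +163.6° → +64.0°, shortest Δλ = -99.6° (west) — does not cross 180°.
Leg 3: +64.0° → -68.2°, shortest Δλ = -132.2° (west) — does not cross 180°.
Leg 4: -68.2° → -161.9°, shortest Δλ = -93.7° (west) — does not cross 180°.
Total crossings: 0.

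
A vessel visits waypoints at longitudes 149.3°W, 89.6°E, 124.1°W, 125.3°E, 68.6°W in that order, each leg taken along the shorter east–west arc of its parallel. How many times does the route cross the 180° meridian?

4

Leg 1: -149.3° → +89.6°, shortest Δλ = -121.1° (west) — crosses 180°.
Leg 2: +89.6° → -124.1°, shortest Δλ = 146.3° (east) — crosses 180°.
Leg 3: -124.1° → +125.3°, shortest Δλ = -110.6° (west) — crosses 180°.
Leg 4: +125.3° → -68.6°, shortest Δλ = 166.1° (east) — crosses 180°.
Total crossings: 4.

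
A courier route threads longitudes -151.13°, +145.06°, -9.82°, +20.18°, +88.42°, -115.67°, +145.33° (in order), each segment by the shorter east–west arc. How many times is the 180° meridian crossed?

Leg 1: -151.13° → +145.06°, shortest Δλ = -63.81° (west) — crosses 180°.
Leg 2: +145.06° → -9.82°, shortest Δλ = -154.88° (west) — does not cross 180°.
Leg 3: -9.82° → +20.18°, shortest Δλ = 30.0° (east) — does not cross 180°.
Leg 4: +20.18° → +88.42°, shortest Δλ = 68.24° (east) — does not cross 180°.
Leg 5: +88.42° → -115.67°, shortest Δλ = 155.91° (east) — crosses 180°.
Leg 6: -115.67° → +145.33°, shortest Δλ = -99.0° (west) — crosses 180°.
Total crossings: 3.

3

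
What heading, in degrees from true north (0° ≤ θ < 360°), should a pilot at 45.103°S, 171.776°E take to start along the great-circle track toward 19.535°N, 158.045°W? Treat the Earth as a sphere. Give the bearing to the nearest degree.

30°

Δλ = -158.045 − 171.776 = -329.821°; wrapped into (−180°, 180°]: 30.179°.
θ = atan2( sin Δλ · cos φ₂ , cos φ₁ · sin φ₂ − sin φ₁ · cos φ₂ · cos Δλ )
  = atan2(0.47377, 0.81313) = 30.227° → normalised to [0°, 360°): 30.227°.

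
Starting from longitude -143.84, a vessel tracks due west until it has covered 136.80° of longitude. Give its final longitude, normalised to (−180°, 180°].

+79.36°

Start at -143.84°; shift −136.80° → -280.64°.
-280.64° lies outside (−180°, 180°]; add 360° → +79.36°.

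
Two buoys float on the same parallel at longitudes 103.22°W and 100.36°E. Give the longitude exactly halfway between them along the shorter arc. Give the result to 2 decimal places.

Signed shortest Δλ from -103.22° to +100.36° is -156.42°.
Midpoint longitude = -103.22° + (-156.42°)/2 = -103.22° − 78.21° = -181.43°.
Normalise into (−180°, 180°]: +178.57°.
(The naïve average (-103.22 + +100.36)/2 = -1.43° is on the wrong side of the globe.)

178.57°E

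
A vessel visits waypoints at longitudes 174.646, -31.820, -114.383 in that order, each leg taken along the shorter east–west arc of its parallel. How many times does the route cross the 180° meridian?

Leg 1: +174.646° → -31.820°, shortest Δλ = 153.534° (east) — crosses 180°.
Leg 2: -31.820° → -114.383°, shortest Δλ = -82.563° (west) — does not cross 180°.
Total crossings: 1.

1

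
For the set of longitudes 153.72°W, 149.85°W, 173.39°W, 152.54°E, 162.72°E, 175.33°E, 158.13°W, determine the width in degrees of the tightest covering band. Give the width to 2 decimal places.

57.61°

Sort the longitudes: -173.39°, -158.13°, -153.72°, -149.85°, +152.54°, +162.72°, +175.33°.
Eastward gaps between consecutive values (wrapping around): 15.26°, 4.41°, 3.87°, 302.39°, 10.18°, 12.61°, 11.28°.
Largest gap = 302.39° ⇒ minimal covering band is its complement: 360° − 302.39° = 57.61°.
Band runs from +152.54° eastward to -149.85°, crossing the antimeridian.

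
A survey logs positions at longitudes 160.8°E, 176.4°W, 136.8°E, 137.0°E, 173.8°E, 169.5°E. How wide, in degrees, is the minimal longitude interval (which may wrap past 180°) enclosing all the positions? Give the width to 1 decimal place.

Sort the longitudes: -176.4°, +136.8°, +137.0°, +160.8°, +169.5°, +173.8°.
Eastward gaps between consecutive values (wrapping around): 313.2°, 0.2°, 23.8°, 8.7°, 4.3°, 9.8°.
Largest gap = 313.2° ⇒ minimal covering band is its complement: 360° − 313.2° = 46.8°.
Band runs from +136.8° eastward to -176.4°, crossing the antimeridian.

46.8°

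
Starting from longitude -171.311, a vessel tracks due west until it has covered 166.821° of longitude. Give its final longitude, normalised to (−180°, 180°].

Start at -171.311°; shift −166.821° → -338.132°.
-338.132° lies outside (−180°, 180°]; add 360° → +21.868°.

+21.868°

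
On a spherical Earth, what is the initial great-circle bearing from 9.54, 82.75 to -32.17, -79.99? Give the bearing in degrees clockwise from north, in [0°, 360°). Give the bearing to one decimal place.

212.7°

Δλ = -79.99 − 82.75 = -162.74°.
θ = atan2( sin Δλ · cos φ₂ , cos φ₁ · sin φ₂ − sin φ₁ · cos φ₂ · cos Δλ )
  = atan2(-0.25116, -0.39110) = -147.292° → normalised to [0°, 360°): 212.708°.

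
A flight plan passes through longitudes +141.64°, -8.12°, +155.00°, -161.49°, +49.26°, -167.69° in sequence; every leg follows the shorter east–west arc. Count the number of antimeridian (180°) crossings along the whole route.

Leg 1: +141.64° → -8.12°, shortest Δλ = -149.76° (west) — does not cross 180°.
Leg 2: -8.12° → +155.00°, shortest Δλ = 163.12° (east) — does not cross 180°.
Leg 3: +155.00° → -161.49°, shortest Δλ = 43.51° (east) — crosses 180°.
Leg 4: -161.49° → +49.26°, shortest Δλ = -149.25° (west) — crosses 180°.
Leg 5: +49.26° → -167.69°, shortest Δλ = 143.05° (east) — crosses 180°.
Total crossings: 3.

3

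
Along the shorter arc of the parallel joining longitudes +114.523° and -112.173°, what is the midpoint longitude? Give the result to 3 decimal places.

Signed shortest Δλ from +114.523° to -112.173° is +133.304°.
Midpoint longitude = +114.523° + (+133.304°)/2 = +114.523° + 66.652° = +181.175°.
Normalise into (−180°, 180°]: -178.825°.
(The naïve average (+114.523 + -112.173)/2 = 1.175° is on the wrong side of the globe.)

-178.825°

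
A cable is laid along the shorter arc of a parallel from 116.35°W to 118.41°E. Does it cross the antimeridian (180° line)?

Naïve |118.41 − -116.35| = 234.76° > 180°, so the shorter arc goes the other way round — across 180°.
Signed shortest Δλ = ((118.41 − -116.35 + 180) mod 360) − 180 = -125.24°.
Going west by 125.24° from -116.35° passes through 180° before reaching +118.41°.

Yes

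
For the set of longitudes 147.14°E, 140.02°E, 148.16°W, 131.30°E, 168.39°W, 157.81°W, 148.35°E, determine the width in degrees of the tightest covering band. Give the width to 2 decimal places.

Sort the longitudes: -168.39°, -157.81°, -148.16°, +131.30°, +140.02°, +147.14°, +148.35°.
Eastward gaps between consecutive values (wrapping around): 10.58°, 9.65°, 279.46°, 8.72°, 7.12°, 1.21°, 43.26°.
Largest gap = 279.46° ⇒ minimal covering band is its complement: 360° − 279.46° = 80.54°.
Band runs from +131.30° eastward to -148.16°, crossing the antimeridian.

80.54°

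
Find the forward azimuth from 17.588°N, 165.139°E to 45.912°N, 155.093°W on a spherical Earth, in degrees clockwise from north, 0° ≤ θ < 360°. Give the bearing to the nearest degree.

Δλ = -155.093 − 165.139 = -320.232°; wrapped into (−180°, 180°]: 39.768°.
θ = atan2( sin Δλ · cos φ₂ , cos φ₁ · sin φ₂ − sin φ₁ · cos φ₂ · cos Δλ )
  = atan2(0.44507, 0.52310) = 40.392° → normalised to [0°, 360°): 40.392°.

40°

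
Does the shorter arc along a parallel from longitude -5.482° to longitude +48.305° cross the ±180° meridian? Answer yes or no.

Signed shortest Δλ = ((48.305 − -5.482 + 180) mod 360) − 180 = 53.787°.
Going east by 53.787° from -5.482° reaches +48.305° without touching 180°.

No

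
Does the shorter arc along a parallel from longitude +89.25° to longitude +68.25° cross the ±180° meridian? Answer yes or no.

Signed shortest Δλ = ((68.25 − 89.25 + 180) mod 360) − 180 = -21.0°.
Going west by 21.0° from +89.25° reaches +68.25° without touching 180°.

No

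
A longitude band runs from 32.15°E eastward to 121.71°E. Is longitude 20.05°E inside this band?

Band width going east from +32.15° to +121.71°: ((121.71 − 32.15) mod 360) = 89.56°.
Offset of +20.05° east of the west edge: ((20.05 − 32.15) mod 360) = 347.90°.
347.90° > 89.56° ⇒ outside.

No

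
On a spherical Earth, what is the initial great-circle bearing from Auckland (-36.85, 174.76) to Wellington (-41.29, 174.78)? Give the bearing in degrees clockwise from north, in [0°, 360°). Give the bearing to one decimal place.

Δλ = 174.78 − 174.76 = 0.02°.
θ = atan2( sin Δλ · cos φ₂ , cos φ₁ · sin φ₂ − sin φ₁ · cos φ₂ · cos Δλ )
  = atan2(0.00026, -0.07742) = 179.806° → normalised to [0°, 360°): 179.806°.

179.8°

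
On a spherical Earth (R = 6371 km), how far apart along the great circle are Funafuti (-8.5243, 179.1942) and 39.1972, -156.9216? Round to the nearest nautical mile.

3159 nmi

Δλ = -156.9216 − 179.1942 = -336.1158°; wrapped into (−180°, 180°]: 23.8842°.
Δφ = 39.1972 − -8.5243 = 47.7215°.
a = sin²(Δφ/2) + cos φ₁ · cos φ₂ · sin²(Δλ/2) = 0.196448.
c = 2·atan2(√a, √(1−a)) = 0.91839 rad → d = 6371·c ≈ 5851.04 km ≈ 3159.31 nmi.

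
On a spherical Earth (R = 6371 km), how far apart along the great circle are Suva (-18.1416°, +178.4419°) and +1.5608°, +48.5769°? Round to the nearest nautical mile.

Δλ = 48.5769 − 178.4419 = -129.8650°.
Δφ = 1.5608 − -18.1416 = 19.7024°.
a = sin²(Δφ/2) + cos φ₁ · cos φ₂ · sin²(Δλ/2) = 0.808686.
c = 2·atan2(√a, √(1−a)) = 2.23619 rad → d = 6371·c ≈ 14246.80 km ≈ 7692.65 nmi.

7693 nmi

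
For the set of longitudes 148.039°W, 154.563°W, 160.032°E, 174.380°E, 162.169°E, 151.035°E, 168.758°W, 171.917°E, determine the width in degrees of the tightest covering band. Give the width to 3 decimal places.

60.926°

Sort the longitudes: -168.758°, -154.563°, -148.039°, +151.035°, +160.032°, +162.169°, +171.917°, +174.380°.
Eastward gaps between consecutive values (wrapping around): 14.195°, 6.524°, 299.074°, 8.997°, 2.137°, 9.748°, 2.463°, 16.862°.
Largest gap = 299.074° ⇒ minimal covering band is its complement: 360° − 299.074° = 60.926°.
Band runs from +151.035° eastward to -148.039°, crossing the antimeridian.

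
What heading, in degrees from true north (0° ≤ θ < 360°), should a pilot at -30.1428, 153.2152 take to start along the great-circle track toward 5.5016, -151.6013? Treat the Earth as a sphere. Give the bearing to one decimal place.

Δλ = -151.6013 − 153.2152 = -304.8165°; wrapped into (−180°, 180°]: 55.1835°.
θ = atan2( sin Δλ · cos φ₂ , cos φ₁ · sin φ₂ − sin φ₁ · cos φ₂ · cos Δλ )
  = atan2(0.81720, 0.36829) = 65.740° → normalised to [0°, 360°): 65.740°.

65.7°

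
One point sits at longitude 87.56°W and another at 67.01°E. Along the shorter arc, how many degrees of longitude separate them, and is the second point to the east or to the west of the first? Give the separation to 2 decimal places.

Raw difference: 67.01 − -87.56 = 154.57°.
Normalise into (−180°, 180°]: 154.57° stays 154.57°.
Positive ⇒ the second point lies to the east; separation 154.57°.

154.57° east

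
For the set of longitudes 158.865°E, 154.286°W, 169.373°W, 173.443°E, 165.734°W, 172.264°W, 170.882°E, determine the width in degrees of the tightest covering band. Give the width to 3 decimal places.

Sort the longitudes: -172.264°, -169.373°, -165.734°, -154.286°, +158.865°, +170.882°, +173.443°.
Eastward gaps between consecutive values (wrapping around): 2.891°, 3.639°, 11.448°, 313.151°, 12.017°, 2.561°, 14.293°.
Largest gap = 313.151° ⇒ minimal covering band is its complement: 360° − 313.151° = 46.849°.
Band runs from +158.865° eastward to -154.286°, crossing the antimeridian.

46.849°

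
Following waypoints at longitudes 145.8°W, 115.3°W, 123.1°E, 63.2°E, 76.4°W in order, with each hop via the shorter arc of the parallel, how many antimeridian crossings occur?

1

Leg 1: -145.8° → -115.3°, shortest Δλ = 30.5° (east) — does not cross 180°.
Leg 2: -115.3° → +123.1°, shortest Δλ = -121.6° (west) — crosses 180°.
Leg 3: +123.1° → +63.2°, shortest Δλ = -59.9° (west) — does not cross 180°.
Leg 4: +63.2° → -76.4°, shortest Δλ = -139.6° (west) — does not cross 180°.
Total crossings: 1.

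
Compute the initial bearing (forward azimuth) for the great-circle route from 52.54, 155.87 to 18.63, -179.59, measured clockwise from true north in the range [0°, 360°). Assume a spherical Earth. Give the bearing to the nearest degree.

Δλ = -179.59 − 155.87 = -335.46°; wrapped into (−180°, 180°]: 24.54°.
θ = atan2( sin Δλ · cos φ₂ , cos φ₁ · sin φ₂ − sin φ₁ · cos φ₂ · cos Δλ )
  = atan2(0.39357, -0.48995) = 141.226° → normalised to [0°, 360°): 141.226°.

141°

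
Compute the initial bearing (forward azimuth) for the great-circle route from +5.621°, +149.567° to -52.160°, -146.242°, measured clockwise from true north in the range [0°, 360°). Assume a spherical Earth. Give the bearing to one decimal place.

Δλ = -146.242 − 149.567 = -295.809°; wrapped into (−180°, 180°]: 64.191°.
θ = atan2( sin Δλ · cos φ₂ , cos φ₁ · sin φ₂ − sin φ₁ · cos φ₂ · cos Δλ )
  = atan2(0.55227, -0.81209) = 145.782° → normalised to [0°, 360°): 145.782°.

145.8°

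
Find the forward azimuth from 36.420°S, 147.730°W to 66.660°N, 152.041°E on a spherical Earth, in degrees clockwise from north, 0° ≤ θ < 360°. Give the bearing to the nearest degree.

338°

Δλ = 152.041 − -147.730 = 299.771°; wrapped into (−180°, 180°]: -60.229°.
θ = atan2( sin Δλ · cos φ₂ , cos φ₁ · sin φ₂ − sin φ₁ · cos φ₂ · cos Δλ )
  = atan2(-0.34390, 0.85563) = -21.896° → normalised to [0°, 360°): 338.104°.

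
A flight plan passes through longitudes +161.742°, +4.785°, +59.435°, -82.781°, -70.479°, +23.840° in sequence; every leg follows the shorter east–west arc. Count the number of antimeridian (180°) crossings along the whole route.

Leg 1: +161.742° → +4.785°, shortest Δλ = -156.957° (west) — does not cross 180°.
Leg 2: +4.785° → +59.435°, shortest Δλ = 54.65° (east) — does not cross 180°.
Leg 3: +59.435° → -82.781°, shortest Δλ = -142.216° (west) — does not cross 180°.
Leg 4: -82.781° → -70.479°, shortest Δλ = 12.302° (east) — does not cross 180°.
Leg 5: -70.479° → +23.840°, shortest Δλ = 94.319° (east) — does not cross 180°.
Total crossings: 0.

0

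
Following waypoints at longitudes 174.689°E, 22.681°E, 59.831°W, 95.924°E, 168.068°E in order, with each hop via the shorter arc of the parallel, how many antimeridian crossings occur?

Leg 1: +174.689° → +22.681°, shortest Δλ = -152.008° (west) — does not cross 180°.
Leg 2: +22.681° → -59.831°, shortest Δλ = -82.512° (west) — does not cross 180°.
Leg 3: -59.831° → +95.924°, shortest Δλ = 155.755° (east) — does not cross 180°.
Leg 4: +95.924° → +168.068°, shortest Δλ = 72.144° (east) — does not cross 180°.
Total crossings: 0.

0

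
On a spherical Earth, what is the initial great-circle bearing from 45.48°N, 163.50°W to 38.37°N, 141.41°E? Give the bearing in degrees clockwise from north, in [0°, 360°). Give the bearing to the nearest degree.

Δλ = 141.41 − -163.50 = 304.91°; wrapped into (−180°, 180°]: -55.09°.
θ = atan2( sin Δλ · cos φ₂ , cos φ₁ · sin φ₂ − sin φ₁ · cos φ₂ · cos Δλ )
  = atan2(-0.64294, 0.11532) = -79.831° → normalised to [0°, 360°): 280.169°.

280°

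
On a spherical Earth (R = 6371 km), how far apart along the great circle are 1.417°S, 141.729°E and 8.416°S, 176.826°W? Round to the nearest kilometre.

Δλ = -176.826 − 141.729 = -318.555°; wrapped into (−180°, 180°]: 41.445°.
Δφ = -8.416 − -1.417 = -6.999°.
a = sin²(Δφ/2) + cos φ₁ · cos φ₂ · sin²(Δλ/2) = 0.127544.
c = 2·atan2(√a, √(1−a)) = 0.73039 rad → d = 6371·c ≈ 4653.34 km.

4653 km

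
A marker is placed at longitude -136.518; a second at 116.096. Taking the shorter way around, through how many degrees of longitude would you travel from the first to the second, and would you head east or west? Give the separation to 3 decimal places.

Raw difference: 116.096 − -136.518 = 252.614°.
Normalise into (−180°, 180°]: 252.614° − 360° = -107.386°.
Negative ⇒ the second point lies to the west; separation 107.386°.

107.386° west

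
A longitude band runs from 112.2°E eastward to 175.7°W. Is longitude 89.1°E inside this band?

No

Band width going east from +112.2° to -175.7°: ((-175.7 − 112.2) mod 360) = 72.1°.
Offset of +89.1° east of the west edge: ((89.1 − 112.2) mod 360) = 336.9°.
336.9° > 72.1° ⇒ outside.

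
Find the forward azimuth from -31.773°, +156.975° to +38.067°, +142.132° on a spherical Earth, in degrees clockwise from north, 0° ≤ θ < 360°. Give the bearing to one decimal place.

Δλ = 142.132 − 156.975 = -14.843°.
θ = atan2( sin Δλ · cos φ₂ , cos φ₁ · sin φ₂ − sin φ₁ · cos φ₂ · cos Δλ )
  = atan2(-0.20168, 0.92490) = -12.301° → normalised to [0°, 360°): 347.699°.

347.7°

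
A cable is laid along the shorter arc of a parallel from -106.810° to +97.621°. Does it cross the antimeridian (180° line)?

Naïve |97.621 − -106.810| = 204.431° > 180°, so the shorter arc goes the other way round — across 180°.
Signed shortest Δλ = ((97.621 − -106.810 + 180) mod 360) − 180 = -155.569°.
Going west by 155.569° from -106.810° passes through 180° before reaching +97.621°.

Yes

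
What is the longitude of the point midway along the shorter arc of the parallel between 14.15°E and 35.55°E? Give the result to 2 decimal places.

24.85°E

Signed shortest Δλ from +14.15° to +35.55° is +21.40°.
Midpoint longitude = +14.15° + (+21.40°)/2 = +14.15° + 10.70° = +24.85°.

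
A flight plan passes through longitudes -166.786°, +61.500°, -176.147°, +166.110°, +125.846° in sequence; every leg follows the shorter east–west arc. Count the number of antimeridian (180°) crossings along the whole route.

Leg 1: -166.786° → +61.500°, shortest Δλ = -131.714° (west) — crosses 180°.
Leg 2: +61.500° → -176.147°, shortest Δλ = 122.353° (east) — crosses 180°.
Leg 3: -176.147° → +166.110°, shortest Δλ = -17.743° (west) — crosses 180°.
Leg 4: +166.110° → +125.846°, shortest Δλ = -40.264° (west) — does not cross 180°.
Total crossings: 3.

3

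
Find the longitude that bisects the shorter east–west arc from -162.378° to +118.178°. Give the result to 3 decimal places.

Signed shortest Δλ from -162.378° to +118.178° is -79.444°.
Midpoint longitude = -162.378° + (-79.444°)/2 = -162.378° − 39.722° = -202.100°.
Normalise into (−180°, 180°]: +157.900°.
(The naïve average (-162.378 + +118.178)/2 = -22.1° is on the wrong side of the globe.)

+157.900°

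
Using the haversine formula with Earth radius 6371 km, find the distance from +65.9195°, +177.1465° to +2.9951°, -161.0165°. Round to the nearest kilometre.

7204 km

Δλ = -161.0165 − 177.1465 = -338.1630°; wrapped into (−180°, 180°]: 21.8370°.
Δφ = 2.9951 − 65.9195 = -62.9244°.
a = sin²(Δφ/2) + cos φ₁ · cos φ₂ · sin²(Δλ/2) = 0.287036.
c = 2·atan2(√a, √(1−a)) = 1.13081 rad → d = 6371·c ≈ 7204.38 km.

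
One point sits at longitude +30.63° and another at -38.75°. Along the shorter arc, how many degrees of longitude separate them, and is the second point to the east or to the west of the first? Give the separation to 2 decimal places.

Raw difference: -38.75 − 30.63 = -69.38°.
Normalise into (−180°, 180°]: -69.38° stays -69.38°.
Negative ⇒ the second point lies to the west; separation 69.38°.

69.38° west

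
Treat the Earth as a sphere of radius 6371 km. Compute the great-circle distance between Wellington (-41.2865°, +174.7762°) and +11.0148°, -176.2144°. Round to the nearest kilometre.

5889 km

Δλ = -176.2144 − 174.7762 = -350.9906°; wrapped into (−180°, 180°]: 9.0094°.
Δφ = 11.0148 − -41.2865 = 52.3013°.
a = sin²(Δφ/2) + cos φ₁ · cos φ₂ · sin²(Δλ/2) = 0.198795.
c = 2·atan2(√a, √(1−a)) = 0.92428 rad → d = 6371·c ≈ 5888.59 km.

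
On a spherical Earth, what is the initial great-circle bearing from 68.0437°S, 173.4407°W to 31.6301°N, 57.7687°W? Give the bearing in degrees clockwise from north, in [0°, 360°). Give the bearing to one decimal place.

100.8°

Δλ = -57.7687 − -173.4407 = 115.6720°.
θ = atan2( sin Δλ · cos φ₂ , cos φ₁ · sin φ₂ − sin φ₁ · cos φ₂ · cos Δλ )
  = atan2(0.76740, -0.14603) = 100.774° → normalised to [0°, 360°): 100.774°.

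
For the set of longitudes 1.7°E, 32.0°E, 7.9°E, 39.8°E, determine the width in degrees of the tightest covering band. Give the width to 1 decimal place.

38.1°

Sort the longitudes: +1.7°, +7.9°, +32.0°, +39.8°.
Eastward gaps between consecutive values (wrapping around): 6.2°, 24.1°, 7.8°, 321.9°.
Largest gap = 321.9° ⇒ minimal covering band is its complement: 360° − 321.9° = 38.1°.
Band runs from +1.7° eastward to +39.8°.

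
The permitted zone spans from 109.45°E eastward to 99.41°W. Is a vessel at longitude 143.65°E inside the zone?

Yes

Band width going east from +109.45° to -99.41°: ((-99.41 − 109.45) mod 360) = 151.14°.
Offset of +143.65° east of the west edge: ((143.65 − 109.45) mod 360) = 34.20°.
34.20° ≤ 151.14° ⇒ inside.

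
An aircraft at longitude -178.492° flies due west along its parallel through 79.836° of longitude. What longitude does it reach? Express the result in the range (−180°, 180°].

+101.672°

Start at -178.492°; shift −79.836° → -258.328°.
-258.328° lies outside (−180°, 180°]; add 360° → +101.672°.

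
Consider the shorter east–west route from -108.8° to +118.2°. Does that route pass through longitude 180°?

Naïve |118.2 − -108.8| = 227.0° > 180°, so the shorter arc goes the other way round — across 180°.
Signed shortest Δλ = ((118.2 − -108.8 + 180) mod 360) − 180 = -133.0°.
Going west by 133.0° from -108.8° passes through 180° before reaching +118.2°.

Yes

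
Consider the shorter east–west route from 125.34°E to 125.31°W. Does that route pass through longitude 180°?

Naïve |-125.31 − 125.34| = 250.65° > 180°, so the shorter arc goes the other way round — across 180°.
Signed shortest Δλ = ((-125.31 − 125.34 + 180) mod 360) − 180 = 109.35°.
Going east by 109.35° from +125.34° passes through 180° before reaching -125.31°.

Yes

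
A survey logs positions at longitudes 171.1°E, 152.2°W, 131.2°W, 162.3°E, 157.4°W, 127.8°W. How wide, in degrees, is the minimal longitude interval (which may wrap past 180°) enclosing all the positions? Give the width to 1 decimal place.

69.9°

Sort the longitudes: -157.4°, -152.2°, -131.2°, -127.8°, +162.3°, +171.1°.
Eastward gaps between consecutive values (wrapping around): 5.2°, 21.0°, 3.4°, 290.1°, 8.8°, 31.5°.
Largest gap = 290.1° ⇒ minimal covering band is its complement: 360° − 290.1° = 69.9°.
Band runs from +162.3° eastward to -127.8°, crossing the antimeridian.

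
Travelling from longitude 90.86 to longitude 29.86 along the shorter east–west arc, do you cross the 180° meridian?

Signed shortest Δλ = ((29.86 − 90.86 + 180) mod 360) − 180 = -61.0°.
Going west by 61.0° from +90.86° reaches +29.86° without touching 180°.

No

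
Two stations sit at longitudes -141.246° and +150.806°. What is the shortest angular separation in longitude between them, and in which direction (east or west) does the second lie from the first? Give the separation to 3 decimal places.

67.948° west

Raw difference: 150.806 − -141.246 = 292.052°.
Normalise into (−180°, 180°]: 292.052° − 360° = -67.948°.
Negative ⇒ the second point lies to the west; separation 67.948°.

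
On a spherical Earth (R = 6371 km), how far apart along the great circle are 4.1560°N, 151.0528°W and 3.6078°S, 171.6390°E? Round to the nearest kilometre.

Δλ = 171.6390 − -151.0528 = 322.6918°; wrapped into (−180°, 180°]: -37.3082°.
Δφ = -3.6078 − 4.1560 = -7.7638°.
a = sin²(Δφ/2) + cos φ₁ · cos φ₂ · sin²(Δλ/2) = 0.106419.
c = 2·atan2(√a, √(1−a)) = 0.66460 rad → d = 6371·c ≈ 4234.18 km.

4234 km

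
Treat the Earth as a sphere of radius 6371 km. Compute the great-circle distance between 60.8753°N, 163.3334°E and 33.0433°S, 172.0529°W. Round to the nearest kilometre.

10680 km

Δλ = -172.0529 − 163.3334 = -335.3863°; wrapped into (−180°, 180°]: 24.6137°.
Δφ = -33.0433 − 60.8753 = -93.9186°.
a = sin²(Δφ/2) + cos φ₁ · cos φ₂ · sin²(Δλ/2) = 0.552705.
c = 2·atan2(√a, √(1−a)) = 1.67640 rad → d = 6371·c ≈ 10680.36 km.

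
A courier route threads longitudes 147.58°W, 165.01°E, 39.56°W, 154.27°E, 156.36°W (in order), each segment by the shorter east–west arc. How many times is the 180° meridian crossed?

4

Leg 1: -147.58° → +165.01°, shortest Δλ = -47.41° (west) — crosses 180°.
Leg 2: +165.01° → -39.56°, shortest Δλ = 155.43° (east) — crosses 180°.
Leg 3: -39.56° → +154.27°, shortest Δλ = -166.17° (west) — crosses 180°.
Leg 4: +154.27° → -156.36°, shortest Δλ = 49.37° (east) — crosses 180°.
Total crossings: 4.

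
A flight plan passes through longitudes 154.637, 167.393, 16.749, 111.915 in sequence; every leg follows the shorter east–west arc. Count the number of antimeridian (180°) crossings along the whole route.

0

Leg 1: +154.637° → +167.393°, shortest Δλ = 12.756° (east) — does not cross 180°.
Leg 2: +167.393° → +16.749°, shortest Δλ = -150.644° (west) — does not cross 180°.
Leg 3: +16.749° → +111.915°, shortest Δλ = 95.166° (east) — does not cross 180°.
Total crossings: 0.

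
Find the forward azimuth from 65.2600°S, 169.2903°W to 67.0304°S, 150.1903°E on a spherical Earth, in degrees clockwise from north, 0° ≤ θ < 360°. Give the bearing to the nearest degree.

245°

Δλ = 150.1903 − -169.2903 = 319.4806°; wrapped into (−180°, 180°]: -40.5194°.
θ = atan2( sin Δλ · cos φ₂ , cos φ₁ · sin φ₂ − sin φ₁ · cos φ₂ · cos Δλ )
  = atan2(-0.25354, -0.11589) = -114.564° → normalised to [0°, 360°): 245.436°.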